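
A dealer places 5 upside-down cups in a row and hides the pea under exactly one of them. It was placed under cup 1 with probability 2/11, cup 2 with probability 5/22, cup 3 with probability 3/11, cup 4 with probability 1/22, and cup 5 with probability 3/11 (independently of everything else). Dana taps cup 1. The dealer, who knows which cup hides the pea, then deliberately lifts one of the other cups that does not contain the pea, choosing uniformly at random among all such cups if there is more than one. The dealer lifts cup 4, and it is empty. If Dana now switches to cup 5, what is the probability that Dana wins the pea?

Consider each possible location of the pea in turn.
If it is under cup 1 (prior 2/11): the dealer has 4 equally likely choices, so probability 1/4; weight (2/11)·(1/4) = 1/22.
If it is under cup 2 (prior 5/22): the dealer has 3 equally likely choices, so probability 1/3; weight (5/22)·(1/3) = 5/66.
If it is under either of cups 3 and 5 (prior 3/11 each): the dealer has 3 equally likely choices, so probability 1/3; weight (3/11)·(1/3) = 1/11 each.
If it is under cup 4 (prior 1/22): the dealer opened cup 4, so this case is ruled out; weight (1/22)·0 = 0.
The weights sum to 10/33.
So P(the pea under cup 5 | the dealer opened cup 4) = (1/11) / (10/33) = 3/10.

3/10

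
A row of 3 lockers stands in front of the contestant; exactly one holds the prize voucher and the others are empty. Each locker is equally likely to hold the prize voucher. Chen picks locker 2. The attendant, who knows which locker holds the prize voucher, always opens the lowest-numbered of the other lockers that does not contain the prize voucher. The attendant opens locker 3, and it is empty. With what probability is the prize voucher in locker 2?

0

Apply Bayes' rule, conditioning on where the prize voucher actually is.
If it is in locker 1 (prior 1/3): locker 3 is the lowest-numbered option available, probability 1; weight (1/3)·1 = 1/3.
If it is in locker 2 (prior 1/3): the attendant would have opened locker 1 instead, probability 0; weight (1/3)·0 = 0.
If it is in locker 3 (prior 1/3): the attendant opened locker 3, so this case is ruled out; weight (1/3)·0 = 0.
The weights sum to 1/3.
So P(the prize voucher in locker 2 | the attendant opened locker 3) = 0 / (1/3) = 0.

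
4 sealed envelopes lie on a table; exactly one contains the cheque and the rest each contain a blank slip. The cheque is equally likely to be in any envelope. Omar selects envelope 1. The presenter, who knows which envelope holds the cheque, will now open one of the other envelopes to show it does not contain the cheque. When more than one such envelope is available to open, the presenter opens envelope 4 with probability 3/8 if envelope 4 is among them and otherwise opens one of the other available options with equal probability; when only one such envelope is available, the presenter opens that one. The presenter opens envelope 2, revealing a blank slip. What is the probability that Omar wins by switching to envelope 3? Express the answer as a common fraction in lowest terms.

Condition on the true location of the cheque.
If it is in envelope 1 (prior 1/4): envelope 4 is available but not opened; envelope 2 gets probability (1 − 3/8)/2 = 5/16; weight (1/4)·(5/16) = 5/64.
If it is in envelope 2 (prior 1/4): the presenter opened envelope 2, so this case is ruled out; weight (1/4)·0 = 0.
If it is in envelope 3 (prior 1/4): envelope 4 is available but not opened, probability 5/8; weight (1/4)·(5/8) = 5/32.
If it is in envelope 4 (prior 1/4): envelope 4 holds the prize so is unavailable; the presenter chooses uniformly among the 2 others, probability 1/2; weight (1/4)·(1/2) = 1/8.
The weights sum to 23/64.
So P(the cheque in envelope 3 | the presenter opened envelope 2) = (5/32) / (23/64) = 10/23.

10/23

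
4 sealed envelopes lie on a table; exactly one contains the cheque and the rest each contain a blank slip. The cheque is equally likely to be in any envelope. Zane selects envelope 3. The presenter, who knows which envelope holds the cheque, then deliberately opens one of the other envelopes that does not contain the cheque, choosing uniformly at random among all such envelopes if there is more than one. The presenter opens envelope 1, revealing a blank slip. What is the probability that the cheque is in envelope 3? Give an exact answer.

Condition on the true location of the cheque.
If it is in envelope 1 (prior 1/4): the presenter opened envelope 1, so this case is ruled out; weight (1/4)·0 = 0.
If it is in either of envelopes 2 and 4 (prior 1/4 each): the presenter has 2 equally likely choices, so probability 1/2; weight (1/4)·(1/2) = 1/8 each.
If it is in envelope 3 (prior 1/4): the presenter has 3 equally likely choices, so probability 1/3; weight (1/4)·(1/3) = 1/12.
The weights sum to 1/3.
So P(the cheque in envelope 3 | the presenter opened envelope 1) = (1/12) / (1/3) = 1/4.

1/4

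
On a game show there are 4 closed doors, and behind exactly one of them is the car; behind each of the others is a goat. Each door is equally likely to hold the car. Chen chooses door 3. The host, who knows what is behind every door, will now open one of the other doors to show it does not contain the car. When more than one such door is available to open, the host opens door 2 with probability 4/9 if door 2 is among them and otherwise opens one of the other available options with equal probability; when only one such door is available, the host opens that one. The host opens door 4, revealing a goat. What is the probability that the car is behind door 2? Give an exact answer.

3/8

Consider each possible location of the car in turn.
If it is behind door 1 (prior 1/4): door 2 is available but not opened, probability 5/9; weight (1/4)·(5/9) = 5/36.
If it is behind door 2 (prior 1/4): door 2 holds the prize so is unavailable; the host chooses uniformly among the 2 others, probability 1/2; weight (1/4)·(1/2) = 1/8.
If it is behind door 3 (prior 1/4): door 2 is available but not opened; door 4 gets probability (1 − 4/9)/2 = 5/18; weight (1/4)·(5/18) = 5/72.
If it is behind door 4 (prior 1/4): the host opened door 4, so this case is ruled out; weight (1/4)·0 = 0.
The weights sum to 1/3.
So P(the car behind door 2 | the host opened door 4) = (1/8) / (1/3) = 3/8.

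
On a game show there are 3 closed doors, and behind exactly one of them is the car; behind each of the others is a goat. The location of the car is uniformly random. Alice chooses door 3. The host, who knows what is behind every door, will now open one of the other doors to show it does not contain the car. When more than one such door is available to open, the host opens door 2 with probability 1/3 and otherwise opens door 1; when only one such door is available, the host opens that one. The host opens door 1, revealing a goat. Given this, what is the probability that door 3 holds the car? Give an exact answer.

Apply Bayes' rule, conditioning on where the car actually is.
If it is behind door 1 (prior 1/3): the host opened door 1, so this case is ruled out; weight (1/3)·0 = 0.
If it is behind door 2 (prior 1/3): only door 1 is available, probability 1; weight (1/3)·1 = 1/3.
If it is behind door 3 (prior 1/3): door 2 is available but not opened, probability 2/3; weight (1/3)·(2/3) = 2/9.
The weights sum to 5/9.
So P(the car behind door 3 | the host opened door 1) = (2/9) / (5/9) = 2/5.

2/5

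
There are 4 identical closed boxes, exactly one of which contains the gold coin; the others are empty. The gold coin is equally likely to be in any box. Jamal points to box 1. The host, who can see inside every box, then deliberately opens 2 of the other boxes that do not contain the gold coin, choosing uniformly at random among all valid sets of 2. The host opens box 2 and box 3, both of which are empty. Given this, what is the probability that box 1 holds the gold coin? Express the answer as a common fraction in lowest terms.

1/4

Consider each possible location of the gold coin in turn.
If it is in box 1 (prior 1/4): the host has 3 equally likely choices, so probability 1/3; weight (1/4)·(1/3) = 1/12.
If it is in either of boxes 2 and 3 (prior 1/4 each): that box was opened and seen not to hold the prize — ruled out; weight (1/4)·0 = 0 each.
If it is in box 4 (prior 1/4): the host has no choice, probability 1; weight (1/4)·1 = 1/4.
The weights sum to 1/3.
So P(the gold coin in box 1 | the host opened box 2 and box 3) = (1/12) / (1/3) = 1/4.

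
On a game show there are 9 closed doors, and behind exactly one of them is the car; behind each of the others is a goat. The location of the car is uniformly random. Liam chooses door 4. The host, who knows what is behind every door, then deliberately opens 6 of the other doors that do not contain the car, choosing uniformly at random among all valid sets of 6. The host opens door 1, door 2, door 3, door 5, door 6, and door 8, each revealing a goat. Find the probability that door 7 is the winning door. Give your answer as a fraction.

Condition on the true location of the car.
If it is behind any of doors 1, 2, 3, 5, 6, and 8 (prior 1/9 each): that door was opened and seen not to hold the prize — ruled out; weight (1/9)·0 = 0 each.
If it is behind door 4 (prior 1/9): the host has 28 equally likely choices, so probability 1/28; weight (1/9)·(1/28) = 1/252.
If it is behind either of doors 7 and 9 (prior 1/9 each): the host has 7 equally likely choices, so probability 1/7; weight (1/9)·(1/7) = 1/63 each.
The weights sum to 1/28.
So P(the car behind door 7 | the host opened door 1, door 2, door 3, door 5, door 6, and door 8) = (1/63) / (1/28) = 4/9.

4/9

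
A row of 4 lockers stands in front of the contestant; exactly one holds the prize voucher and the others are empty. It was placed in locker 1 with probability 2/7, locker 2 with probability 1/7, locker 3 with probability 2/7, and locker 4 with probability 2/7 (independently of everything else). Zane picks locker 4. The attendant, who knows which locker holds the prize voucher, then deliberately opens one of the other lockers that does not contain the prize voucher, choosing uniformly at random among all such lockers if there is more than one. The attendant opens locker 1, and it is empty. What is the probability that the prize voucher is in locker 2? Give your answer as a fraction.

Apply Bayes' rule, conditioning on where the prize voucher actually is.
If it is in locker 1 (prior 2/7): the attendant opened locker 1, so this case is ruled out; weight (2/7)·0 = 0.
If it is in locker 2 (prior 1/7): the attendant has 2 equally likely choices, so probability 1/2; weight (1/7)·(1/2) = 1/14.
If it is in locker 3 (prior 2/7): the attendant has 2 equally likely choices, so probability 1/2; weight (2/7)·(1/2) = 1/7.
If it is in locker 4 (prior 2/7): the attendant has 3 equally likely choices, so probability 1/3; weight (2/7)·(1/3) = 2/21.
The weights sum to 13/42.
So P(the prize voucher in locker 2 | the attendant opened locker 1) = (1/14) / (13/42) = 3/13.

3/13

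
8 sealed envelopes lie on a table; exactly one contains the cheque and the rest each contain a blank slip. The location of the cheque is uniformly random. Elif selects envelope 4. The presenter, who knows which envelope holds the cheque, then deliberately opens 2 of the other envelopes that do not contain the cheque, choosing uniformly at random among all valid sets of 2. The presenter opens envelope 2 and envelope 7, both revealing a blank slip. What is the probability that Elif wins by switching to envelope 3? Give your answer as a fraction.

Consider each possible location of the cheque in turn.
If it is in any of envelopes 1, 3, 5, 6, and 8 (prior 1/8 each): the presenter has 15 equally likely choices, so probability 1/15; weight (1/8)·(1/15) = 1/120 each.
If it is in either of envelopes 2 and 7 (prior 1/8 each): that envelope was opened and seen not to hold the prize — ruled out; weight (1/8)·0 = 0 each.
If it is in envelope 4 (prior 1/8): the presenter has 21 equally likely choices, so probability 1/21; weight (1/8)·(1/21) = 1/168.
The weights sum to 1/21.
So P(the cheque in envelope 3 | the presenter opened envelope 2 and envelope 7) = (1/120) / (1/21) = 7/40.

7/40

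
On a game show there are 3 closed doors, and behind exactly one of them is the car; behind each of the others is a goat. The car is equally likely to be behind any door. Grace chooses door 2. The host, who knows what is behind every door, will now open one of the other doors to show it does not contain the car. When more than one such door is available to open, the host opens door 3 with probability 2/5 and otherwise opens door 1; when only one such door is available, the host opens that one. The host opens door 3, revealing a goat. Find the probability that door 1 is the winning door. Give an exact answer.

Apply Bayes' rule, conditioning on where the car actually is.
If it is behind door 1 (prior 1/3): only door 3 is available, probability 1; weight (1/3)·1 = 1/3.
If it is behind door 2 (prior 1/3): door 3 is available, opened with probability 2/5; weight (1/3)·(2/5) = 2/15.
If it is behind door 3 (prior 1/3): the host opened door 3, so this case is ruled out; weight (1/3)·0 = 0.
The weights sum to 7/15.
So P(the car behind door 1 | the host opened door 3) = (1/3) / (7/15) = 5/7.

5/7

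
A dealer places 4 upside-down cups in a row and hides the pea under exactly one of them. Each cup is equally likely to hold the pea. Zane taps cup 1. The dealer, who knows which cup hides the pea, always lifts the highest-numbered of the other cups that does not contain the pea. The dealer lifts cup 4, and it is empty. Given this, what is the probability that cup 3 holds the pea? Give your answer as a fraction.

Condition on the true location of the pea.
If it is under any of cups 1, 2, and 3 (prior 1/4 each): cup 4 is the highest-numbered option available, probability 1; weight (1/4)·1 = 1/4 each.
If it is under cup 4 (prior 1/4): the dealer opened cup 4, so this case is ruled out; weight (1/4)·0 = 0.
The weights sum to 3/4.
So P(the pea under cup 3 | the dealer opened cup 4) = (1/4) / (3/4) = 1/3.

1/3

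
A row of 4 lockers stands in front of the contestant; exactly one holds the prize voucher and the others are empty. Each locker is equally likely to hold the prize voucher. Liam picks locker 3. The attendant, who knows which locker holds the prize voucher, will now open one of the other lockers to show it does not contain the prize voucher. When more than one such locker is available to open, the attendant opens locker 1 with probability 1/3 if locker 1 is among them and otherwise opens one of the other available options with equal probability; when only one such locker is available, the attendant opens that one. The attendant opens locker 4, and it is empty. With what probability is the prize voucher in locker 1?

Consider each possible location of the prize voucher in turn.
If it is in locker 1 (prior 1/4): locker 1 holds the prize so is unavailable; the attendant chooses uniformly among the 2 others, probability 1/2; weight (1/4)·(1/2) = 1/8.
If it is in locker 2 (prior 1/4): locker 1 is available but not opened, probability 2/3; weight (1/4)·(2/3) = 1/6.
If it is in locker 3 (prior 1/4): locker 1 is available but not opened; locker 4 gets probability (1 − 1/3)/2 = 1/3; weight (1/4)·(1/3) = 1/12.
If it is in locker 4 (prior 1/4): the attendant opened locker 4, so this case is ruled out; weight (1/4)·0 = 0.
The weights sum to 3/8.
So P(the prize voucher in locker 1 | the attendant opened locker 4) = (1/8) / (3/8) = 1/3.

1/3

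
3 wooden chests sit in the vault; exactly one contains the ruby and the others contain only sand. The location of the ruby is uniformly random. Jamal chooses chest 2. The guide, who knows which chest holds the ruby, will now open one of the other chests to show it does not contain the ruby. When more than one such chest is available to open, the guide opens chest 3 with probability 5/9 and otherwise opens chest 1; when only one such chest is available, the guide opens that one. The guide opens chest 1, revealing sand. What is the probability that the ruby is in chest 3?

9/13

Apply Bayes' rule, conditioning on where the ruby actually is.
If it is in chest 1 (prior 1/3): the guide opened chest 1, so this case is ruled out; weight (1/3)·0 = 0.
If it is in chest 2 (prior 1/3): chest 3 is available but not opened, probability 4/9; weight (1/3)·(4/9) = 4/27.
If it is in chest 3 (prior 1/3): only chest 1 is available, probability 1; weight (1/3)·1 = 1/3.
The weights sum to 13/27.
So P(the ruby in chest 3 | the guide opened chest 1) = (1/3) / (13/27) = 9/13.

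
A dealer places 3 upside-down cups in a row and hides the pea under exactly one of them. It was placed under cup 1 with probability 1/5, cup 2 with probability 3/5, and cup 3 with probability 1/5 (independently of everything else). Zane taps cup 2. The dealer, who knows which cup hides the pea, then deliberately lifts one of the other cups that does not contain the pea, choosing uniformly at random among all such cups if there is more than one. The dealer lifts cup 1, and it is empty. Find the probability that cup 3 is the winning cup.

2/5

Condition on the true location of the pea.
If it is under cup 1 (prior 1/5): the dealer opened cup 1, so this case is ruled out; weight (1/5)·0 = 0.
If it is under cup 2 (prior 3/5): the dealer has 2 equally likely choices, so probability 1/2; weight (3/5)·(1/2) = 3/10.
If it is under cup 3 (prior 1/5): the dealer has no choice, probability 1; weight (1/5)·1 = 1/5.
The weights sum to 1/2.
So P(the pea under cup 3 | the dealer opened cup 1) = (1/5) / (1/2) = 2/5.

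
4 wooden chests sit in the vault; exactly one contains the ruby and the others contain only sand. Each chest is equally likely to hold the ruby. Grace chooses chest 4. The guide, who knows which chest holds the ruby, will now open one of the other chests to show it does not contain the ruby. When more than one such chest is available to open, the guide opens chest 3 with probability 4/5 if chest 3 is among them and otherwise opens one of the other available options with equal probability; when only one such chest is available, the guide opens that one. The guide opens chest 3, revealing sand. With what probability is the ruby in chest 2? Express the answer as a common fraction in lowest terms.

1/3

Consider each possible location of the ruby in turn.
If it is in any of chests 1, 2, and 4 (prior 1/4 each): chest 3 is available, opened with probability 4/5; weight (1/4)·(4/5) = 1/5 each.
If it is in chest 3 (prior 1/4): the guide opened chest 3, so this case is ruled out; weight (1/4)·0 = 0.
The weights sum to 3/5.
So P(the ruby in chest 2 | the guide opened chest 3) = (1/5) / (3/5) = 1/3.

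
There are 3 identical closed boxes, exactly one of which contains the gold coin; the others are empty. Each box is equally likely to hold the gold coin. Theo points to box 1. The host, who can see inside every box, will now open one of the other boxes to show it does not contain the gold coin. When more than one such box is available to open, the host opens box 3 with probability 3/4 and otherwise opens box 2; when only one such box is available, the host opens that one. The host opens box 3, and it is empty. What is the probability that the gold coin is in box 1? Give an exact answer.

3/7

Consider each possible location of the gold coin in turn.
If it is in box 1 (prior 1/3): box 3 is available, opened with probability 3/4; weight (1/3)·(3/4) = 1/4.
If it is in box 2 (prior 1/3): only box 3 is available, probability 1; weight (1/3)·1 = 1/3.
If it is in box 3 (prior 1/3): the host opened box 3, so this case is ruled out; weight (1/3)·0 = 0.
The weights sum to 7/12.
So P(the gold coin in box 1 | the host opened box 3) = (1/4) / (7/12) = 3/7.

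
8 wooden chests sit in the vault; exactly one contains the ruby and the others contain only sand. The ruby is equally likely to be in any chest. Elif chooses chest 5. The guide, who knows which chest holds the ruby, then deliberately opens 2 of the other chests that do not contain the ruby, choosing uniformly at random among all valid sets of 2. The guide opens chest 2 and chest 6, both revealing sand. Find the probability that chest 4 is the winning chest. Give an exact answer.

Condition on the true location of the ruby.
If it is in any of chests 1, 3, 4, 7, and 8 (prior 1/8 each): the guide has 15 equally likely choices, so probability 1/15; weight (1/8)·(1/15) = 1/120 each.
If it is in either of chests 2 and 6 (prior 1/8 each): that chest was opened and seen not to hold the prize — ruled out; weight (1/8)·0 = 0 each.
If it is in chest 5 (prior 1/8): the guide has 21 equally likely choices, so probability 1/21; weight (1/8)·(1/21) = 1/168.
The weights sum to 1/21.
So P(the ruby in chest 4 | the guide opened chest 2 and chest 6) = (1/120) / (1/21) = 7/40.

7/40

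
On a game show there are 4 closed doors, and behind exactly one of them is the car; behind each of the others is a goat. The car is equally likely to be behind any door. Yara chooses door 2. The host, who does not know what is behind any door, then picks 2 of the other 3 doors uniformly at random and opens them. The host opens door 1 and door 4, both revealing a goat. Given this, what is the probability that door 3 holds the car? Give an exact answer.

Apply Bayes' rule, conditioning on where the car actually is.
If it is behind either of doors 1 and 4 (prior 1/4 each): that door was opened and seen not to hold the prize — ruled out; weight (1/4)·0 = 0 each.
If it is behind either of doors 2 and 3 (prior 1/4 each): the host picks exactly this set with probability 1/3 regardless, and none is the prize; weight (1/4)·(1/3) = 1/12 each.
The weights sum to 1/6.
So P(the car behind door 3 | the host opened door 1 and door 4) = (1/12) / (1/6) = 1/2.

1/2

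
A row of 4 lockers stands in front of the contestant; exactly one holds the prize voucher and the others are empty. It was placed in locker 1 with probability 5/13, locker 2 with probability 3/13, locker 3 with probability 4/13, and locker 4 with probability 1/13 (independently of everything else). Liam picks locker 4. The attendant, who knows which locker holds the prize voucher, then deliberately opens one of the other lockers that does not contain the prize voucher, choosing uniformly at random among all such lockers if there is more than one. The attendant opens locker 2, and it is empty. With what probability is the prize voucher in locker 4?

Consider each possible location of the prize voucher in turn.
If it is in locker 1 (prior 5/13): the attendant has 2 equally likely choices, so probability 1/2; weight (5/13)·(1/2) = 5/26.
If it is in locker 2 (prior 3/13): the attendant opened locker 2, so this case is ruled out; weight (3/13)·0 = 0.
If it is in locker 3 (prior 4/13): the attendant has 2 equally likely choices, so probability 1/2; weight (4/13)·(1/2) = 2/13.
If it is in locker 4 (prior 1/13): the attendant has 3 equally likely choices, so probability 1/3; weight (1/13)·(1/3) = 1/39.
The weights sum to 29/78.
So P(the prize voucher in locker 4 | the attendant opened locker 2) = (1/39) / (29/78) = 2/29.

2/29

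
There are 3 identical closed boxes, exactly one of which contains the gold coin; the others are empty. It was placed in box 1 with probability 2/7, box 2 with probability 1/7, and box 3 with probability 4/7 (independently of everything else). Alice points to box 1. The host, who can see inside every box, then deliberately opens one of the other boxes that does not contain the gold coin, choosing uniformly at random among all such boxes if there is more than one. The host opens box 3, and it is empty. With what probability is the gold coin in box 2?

1/2

Apply Bayes' rule, conditioning on where the gold coin actually is.
If it is in box 1 (prior 2/7): the host has 2 equally likely choices, so probability 1/2; weight (2/7)·(1/2) = 1/7.
If it is in box 2 (prior 1/7): the host has no choice, probability 1; weight (1/7)·1 = 1/7.
If it is in box 3 (prior 4/7): the host opened box 3, so this case is ruled out; weight (4/7)·0 = 0.
The weights sum to 2/7.
So P(the gold coin in box 2 | the host opened box 3) = (1/7) / (2/7) = 1/2.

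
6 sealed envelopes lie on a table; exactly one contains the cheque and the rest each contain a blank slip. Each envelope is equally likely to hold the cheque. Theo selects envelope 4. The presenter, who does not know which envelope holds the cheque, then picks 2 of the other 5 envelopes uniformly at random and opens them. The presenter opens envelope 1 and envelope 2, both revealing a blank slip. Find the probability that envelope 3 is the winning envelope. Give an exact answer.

1/4

Apply Bayes' rule, conditioning on where the cheque actually is.
If it is in either of envelopes 1 and 2 (prior 1/6 each): that envelope was opened and seen not to hold the prize — ruled out; weight (1/6)·0 = 0 each.
If it is in any of envelopes 3, 4, 5, and 6 (prior 1/6 each): the presenter picks exactly this set with probability 1/10 regardless, and none is the prize; weight (1/6)·(1/10) = 1/60 each.
The weights sum to 1/15.
So P(the cheque in envelope 3 | the presenter opened envelope 1 and envelope 2) = (1/60) / (1/15) = 1/4.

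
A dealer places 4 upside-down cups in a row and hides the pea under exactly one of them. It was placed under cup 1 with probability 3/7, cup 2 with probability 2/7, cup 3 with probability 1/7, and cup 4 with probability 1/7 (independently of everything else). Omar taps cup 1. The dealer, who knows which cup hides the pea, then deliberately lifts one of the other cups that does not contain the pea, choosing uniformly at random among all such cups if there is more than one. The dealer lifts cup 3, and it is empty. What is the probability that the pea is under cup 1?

Condition on the true location of the pea.
If it is under cup 1 (prior 3/7): the dealer has 3 equally likely choices, so probability 1/3; weight (3/7)·(1/3) = 1/7.
If it is under cup 2 (prior 2/7): the dealer has 2 equally likely choices, so probability 1/2; weight (2/7)·(1/2) = 1/7.
If it is under cup 3 (prior 1/7): the dealer opened cup 3, so this case is ruled out; weight (1/7)·0 = 0.
If it is under cup 4 (prior 1/7): the dealer has 2 equally likely choices, so probability 1/2; weight (1/7)·(1/2) = 1/14.
The weights sum to 5/14.
So P(the pea under cup 1 | the dealer opened cup 3) = (1/7) / (5/14) = 2/5.

2/5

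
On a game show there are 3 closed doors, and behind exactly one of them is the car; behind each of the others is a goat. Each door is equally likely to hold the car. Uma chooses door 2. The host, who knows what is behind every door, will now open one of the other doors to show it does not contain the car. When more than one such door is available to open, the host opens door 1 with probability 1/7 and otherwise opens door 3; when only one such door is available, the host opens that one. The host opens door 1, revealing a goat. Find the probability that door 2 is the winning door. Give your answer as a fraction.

1/8

Consider each possible location of the car in turn.
If it is behind door 1 (prior 1/3): the host opened door 1, so this case is ruled out; weight (1/3)·0 = 0.
If it is behind door 2 (prior 1/3): door 1 is available, opened with probability 1/7; weight (1/3)·(1/7) = 1/21.
If it is behind door 3 (prior 1/3): only door 1 is available, probability 1; weight (1/3)·1 = 1/3.
The weights sum to 8/21.
So P(the car behind door 2 | the host opened door 1) = (1/21) / (8/21) = 1/8.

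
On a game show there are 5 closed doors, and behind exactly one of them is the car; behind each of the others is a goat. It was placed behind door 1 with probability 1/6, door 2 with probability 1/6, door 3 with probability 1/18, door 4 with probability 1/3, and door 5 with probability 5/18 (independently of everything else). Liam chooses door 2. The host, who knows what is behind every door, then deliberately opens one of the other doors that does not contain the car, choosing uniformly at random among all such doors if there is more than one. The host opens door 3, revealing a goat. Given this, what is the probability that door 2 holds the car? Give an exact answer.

9/65

Condition on the true location of the car.
If it is behind door 1 (prior 1/6): the host has 3 equally likely choices, so probability 1/3; weight (1/6)·(1/3) = 1/18.
If it is behind door 2 (prior 1/6): the host has 4 equally likely choices, so probability 1/4; weight (1/6)·(1/4) = 1/24.
If it is behind door 3 (prior 1/18): the host opened door 3, so this case is ruled out; weight (1/18)·0 = 0.
If it is behind door 4 (prior 1/3): the host has 3 equally likely choices, so probability 1/3; weight (1/3)·(1/3) = 1/9.
If it is behind door 5 (prior 5/18): the host has 3 equally likely choices, so probability 1/3; weight (5/18)·(1/3) = 5/54.
The weights sum to 65/216.
So P(the car behind door 2 | the host opened door 3) = (1/24) / (65/216) = 9/65.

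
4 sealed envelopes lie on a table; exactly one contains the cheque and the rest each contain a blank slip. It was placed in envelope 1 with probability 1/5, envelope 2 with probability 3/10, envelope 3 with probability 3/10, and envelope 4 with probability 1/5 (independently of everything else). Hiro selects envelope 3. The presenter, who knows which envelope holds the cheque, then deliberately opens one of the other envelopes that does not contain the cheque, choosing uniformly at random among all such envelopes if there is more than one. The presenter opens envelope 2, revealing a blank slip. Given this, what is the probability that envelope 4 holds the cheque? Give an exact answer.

1/3

Apply Bayes' rule, conditioning on where the cheque actually is.
If it is in either of envelopes 1 and 4 (prior 1/5 each): the presenter has 2 equally likely choices, so probability 1/2; weight (1/5)·(1/2) = 1/10 each.
If it is in envelope 2 (prior 3/10): the presenter opened envelope 2, so this case is ruled out; weight (3/10)·0 = 0.
If it is in envelope 3 (prior 3/10): the presenter has 3 equally likely choices, so probability 1/3; weight (3/10)·(1/3) = 1/10.
The weights sum to 3/10.
So P(the cheque in envelope 4 | the presenter opened envelope 2) = (1/10) / (3/10) = 1/3.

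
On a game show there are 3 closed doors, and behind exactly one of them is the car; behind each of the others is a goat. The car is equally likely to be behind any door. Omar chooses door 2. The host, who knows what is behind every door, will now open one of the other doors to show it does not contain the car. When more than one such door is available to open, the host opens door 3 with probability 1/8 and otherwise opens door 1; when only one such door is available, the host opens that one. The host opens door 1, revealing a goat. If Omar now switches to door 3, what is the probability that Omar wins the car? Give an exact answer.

8/15

Condition on the true location of the car.
If it is behind door 1 (prior 1/3): the host opened door 1, so this case is ruled out; weight (1/3)·0 = 0.
If it is behind door 2 (prior 1/3): door 3 is available but not opened, probability 7/8; weight (1/3)·(7/8) = 7/24.
If it is behind door 3 (prior 1/3): only door 1 is available, probability 1; weight (1/3)·1 = 1/3.
The weights sum to 5/8.
So P(the car behind door 3 | the host opened door 1) = (1/3) / (5/8) = 8/15.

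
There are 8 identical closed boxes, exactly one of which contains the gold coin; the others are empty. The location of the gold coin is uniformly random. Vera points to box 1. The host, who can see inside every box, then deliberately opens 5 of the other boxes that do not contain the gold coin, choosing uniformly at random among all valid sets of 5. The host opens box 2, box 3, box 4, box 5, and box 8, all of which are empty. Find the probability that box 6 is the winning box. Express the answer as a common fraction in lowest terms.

Condition on the true location of the gold coin.
If it is in box 1 (prior 1/8): the host has 21 equally likely choices, so probability 1/21; weight (1/8)·(1/21) = 1/168.
If it is in any of boxes 2, 3, 4, 5, and 8 (prior 1/8 each): that box was opened and seen not to hold the prize — ruled out; weight (1/8)·0 = 0 each.
If it is in either of boxes 6 and 7 (prior 1/8 each): the host has 6 equally likely choices, so probability 1/6; weight (1/8)·(1/6) = 1/48 each.
The weights sum to 1/21.
So P(the gold coin in box 6 | the host opened box 2, box 3, box 4, box 5, and box 8) = (1/48) / (1/21) = 7/16.

7/16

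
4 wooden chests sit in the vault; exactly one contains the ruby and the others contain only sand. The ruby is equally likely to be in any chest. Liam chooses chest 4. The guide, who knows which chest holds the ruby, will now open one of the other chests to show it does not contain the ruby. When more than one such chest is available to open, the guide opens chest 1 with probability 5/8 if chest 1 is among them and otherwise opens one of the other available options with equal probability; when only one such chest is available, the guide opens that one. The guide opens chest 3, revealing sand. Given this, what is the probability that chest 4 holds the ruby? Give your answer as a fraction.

Apply Bayes' rule, conditioning on where the ruby actually is.
If it is in chest 1 (prior 1/4): chest 1 holds the prize so is unavailable; the guide chooses uniformly among the 2 others, probability 1/2; weight (1/4)·(1/2) = 1/8.
If it is in chest 2 (prior 1/4): chest 1 is available but not opened, probability 3/8; weight (1/4)·(3/8) = 3/32.
If it is in chest 3 (prior 1/4): the guide opened chest 3, so this case is ruled out; weight (1/4)·0 = 0.
If it is in chest 4 (prior 1/4): chest 1 is available but not opened; chest 3 gets probability (1 − 5/8)/2 = 3/16; weight (1/4)·(3/16) = 3/64.
The weights sum to 17/64.
So P(the ruby in chest 4 | the guide opened chest 3) = (3/64) / (17/64) = 3/17.

3/17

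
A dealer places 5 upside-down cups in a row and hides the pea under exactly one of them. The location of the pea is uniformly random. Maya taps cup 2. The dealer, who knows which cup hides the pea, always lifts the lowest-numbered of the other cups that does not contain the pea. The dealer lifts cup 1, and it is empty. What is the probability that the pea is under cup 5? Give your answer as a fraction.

Condition on the true location of the pea.
If it is under cup 1 (prior 1/5): the dealer opened cup 1, so this case is ruled out; weight (1/5)·0 = 0.
If it is under any of cups 2, 3, 4, and 5 (prior 1/5 each): cup 1 is the lowest-numbered option available, probability 1; weight (1/5)·1 = 1/5 each.
The weights sum to 4/5.
So P(the pea under cup 5 | the dealer opened cup 1) = (1/5) / (4/5) = 1/4.

1/4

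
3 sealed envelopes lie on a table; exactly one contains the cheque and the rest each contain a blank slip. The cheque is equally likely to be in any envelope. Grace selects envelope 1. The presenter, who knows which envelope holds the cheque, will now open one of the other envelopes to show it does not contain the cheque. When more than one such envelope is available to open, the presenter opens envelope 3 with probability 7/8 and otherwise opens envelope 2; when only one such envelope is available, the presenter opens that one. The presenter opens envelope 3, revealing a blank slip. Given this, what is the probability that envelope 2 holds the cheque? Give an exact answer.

Condition on the true location of the cheque.
If it is in envelope 1 (prior 1/3): envelope 3 is available, opened with probability 7/8; weight (1/3)·(7/8) = 7/24.
If it is in envelope 2 (prior 1/3): only envelope 3 is available, probability 1; weight (1/3)·1 = 1/3.
If it is in envelope 3 (prior 1/3): the presenter opened envelope 3, so this case is ruled out; weight (1/3)·0 = 0.
The weights sum to 5/8.
So P(the cheque in envelope 2 | the presenter opened envelope 3) = (1/3) / (5/8) = 8/15.

8/15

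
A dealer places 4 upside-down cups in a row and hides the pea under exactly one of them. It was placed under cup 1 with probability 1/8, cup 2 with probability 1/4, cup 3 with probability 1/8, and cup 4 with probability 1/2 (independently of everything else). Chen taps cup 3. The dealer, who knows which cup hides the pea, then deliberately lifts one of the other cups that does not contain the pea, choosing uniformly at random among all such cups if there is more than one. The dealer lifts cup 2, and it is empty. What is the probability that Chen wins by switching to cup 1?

Apply Bayes' rule, conditioning on where the pea actually is.
If it is under cup 1 (prior 1/8): the dealer has 2 equally likely choices, so probability 1/2; weight (1/8)·(1/2) = 1/16.
If it is under cup 2 (prior 1/4): the dealer opened cup 2, so this case is ruled out; weight (1/4)·0 = 0.
If it is under cup 3 (prior 1/8): the dealer has 3 equally likely choices, so probability 1/3; weight (1/8)·(1/3) = 1/24.
If it is under cup 4 (prior 1/2): the dealer has 2 equally likely choices, so probability 1/2; weight (1/2)·(1/2) = 1/4.
The weights sum to 17/48.
So P(the pea under cup 1 | the dealer opened cup 2) = (1/16) / (17/48) = 3/17.

3/17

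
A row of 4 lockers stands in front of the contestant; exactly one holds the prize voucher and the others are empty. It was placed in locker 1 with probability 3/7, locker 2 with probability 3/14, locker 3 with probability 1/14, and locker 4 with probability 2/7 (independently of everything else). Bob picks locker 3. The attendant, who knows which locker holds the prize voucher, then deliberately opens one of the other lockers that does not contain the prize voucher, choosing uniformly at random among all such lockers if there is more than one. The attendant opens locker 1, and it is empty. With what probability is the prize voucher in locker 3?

Consider each possible location of the prize voucher in turn.
If it is in locker 1 (prior 3/7): the attendant opened locker 1, so this case is ruled out; weight (3/7)·0 = 0.
If it is in locker 2 (prior 3/14): the attendant has 2 equally likely choices, so probability 1/2; weight (3/14)·(1/2) = 3/28.
If it is in locker 3 (prior 1/14): the attendant has 3 equally likely choices, so probability 1/3; weight (1/14)·(1/3) = 1/42.
If it is in locker 4 (prior 2/7): the attendant has 2 equally likely choices, so probability 1/2; weight (2/7)·(1/2) = 1/7.
The weights sum to 23/84.
So P(the prize voucher in locker 3 | the attendant opened locker 1) = (1/42) / (23/84) = 2/23.

2/23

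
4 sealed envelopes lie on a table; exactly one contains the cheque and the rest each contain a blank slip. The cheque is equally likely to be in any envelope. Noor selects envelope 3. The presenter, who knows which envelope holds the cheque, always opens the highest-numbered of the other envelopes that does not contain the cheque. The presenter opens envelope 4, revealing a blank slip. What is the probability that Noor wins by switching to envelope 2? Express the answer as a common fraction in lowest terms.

1/3

Condition on the true location of the cheque.
If it is in any of envelopes 1, 2, and 3 (prior 1/4 each): envelope 4 is the highest-numbered option available, probability 1; weight (1/4)·1 = 1/4 each.
If it is in envelope 4 (prior 1/4): the presenter opened envelope 4, so this case is ruled out; weight (1/4)·0 = 0.
The weights sum to 3/4.
So P(the cheque in envelope 2 | the presenter opened envelope 4) = (1/4) / (3/4) = 1/3.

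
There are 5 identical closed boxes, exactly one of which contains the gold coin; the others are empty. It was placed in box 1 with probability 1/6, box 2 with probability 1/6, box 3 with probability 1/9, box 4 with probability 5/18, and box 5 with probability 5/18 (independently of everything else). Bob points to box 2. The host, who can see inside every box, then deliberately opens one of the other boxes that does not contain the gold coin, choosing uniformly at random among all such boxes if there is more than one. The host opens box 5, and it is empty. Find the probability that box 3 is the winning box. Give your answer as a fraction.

8/49

Consider each possible location of the gold coin in turn.
If it is in box 1 (prior 1/6): the host has 3 equally likely choices, so probability 1/3; weight (1/6)·(1/3) = 1/18.
If it is in box 2 (prior 1/6): the host has 4 equally likely choices, so probability 1/4; weight (1/6)·(1/4) = 1/24.
If it is in box 3 (prior 1/9): the host has 3 equally likely choices, so probability 1/3; weight (1/9)·(1/3) = 1/27.
If it is in box 4 (prior 5/18): the host has 3 equally likely choices, so probability 1/3; weight (5/18)·(1/3) = 5/54.
If it is in box 5 (prior 5/18): the host opened box 5, so this case is ruled out; weight (5/18)·0 = 0.
The weights sum to 49/216.
So P(the gold coin in box 3 | the host opened box 5) = (1/27) / (49/216) = 8/49.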